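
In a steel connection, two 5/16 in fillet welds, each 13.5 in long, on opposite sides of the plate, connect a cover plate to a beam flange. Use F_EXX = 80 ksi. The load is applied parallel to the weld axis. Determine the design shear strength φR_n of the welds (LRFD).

Effective throat t_e = 0.707 × 0.3125 = 0.2209 in.
Total length L = 27 in; A_we = 0.2209 × 27 = 5.965 in².
F_nw = 0.6 F_EXX = 0.6 × 80 = 48 ksi.
φR_n = 0.75 × 48 × 5.965 = 214.8 kip.

φR_n ≈ 215 kip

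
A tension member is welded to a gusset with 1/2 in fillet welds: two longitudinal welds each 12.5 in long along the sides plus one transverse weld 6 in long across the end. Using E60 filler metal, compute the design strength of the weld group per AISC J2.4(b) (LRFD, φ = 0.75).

E60XX → F_EXX = 60 ksi.
t_e = 0.707 × 0.5 = 0.3535 in.
R_nwl = 0.6 × 60 × 0.3535 × 25 = 318.1 kip (longitudinal, 2 welds).
R_nwt = 0.6 × 60 × 0.3535 × 6 = 76.36 kip (transverse, base value).
(i) R_nwl + R_nwt = 394.5 kip; (ii) 0.85 R_nwl + 1.5 R_nwt = 385 kip.
R_n = max = 394.5 kip [governs: (i)]; φR_n = 295.9 kip.

φR_n ≈ 296 kip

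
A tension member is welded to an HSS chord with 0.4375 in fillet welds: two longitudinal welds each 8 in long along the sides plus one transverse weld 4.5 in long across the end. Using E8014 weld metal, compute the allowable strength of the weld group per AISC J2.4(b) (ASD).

E80XX → F_EXX = 80 ksi.
t_e = 0.707 × 0.4375 = 0.3093 in.
R_nwl = 0.6 × 80 × 0.3093 × 16 = 237.6 kip (longitudinal, 2 welds).
R_nwt = 0.6 × 80 × 0.3093 × 4.5 = 66.81 kip (transverse, base value).
(i) R_nwl + R_nwt = 304.4 kip; (ii) 0.85 R_nwl + 1.5 R_nwt = 302.1 kip.
R_n = max = 304.4 kip [governs: (i)]; R_n/Ω = 152.2 kip.

R_n/Ω ≈ 152 kip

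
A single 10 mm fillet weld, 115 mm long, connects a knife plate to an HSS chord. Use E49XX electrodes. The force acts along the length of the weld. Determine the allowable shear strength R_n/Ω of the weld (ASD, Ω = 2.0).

E49XX → F_EXX = 490 MPa.
Effective throat t_e = 0.707 × 10 = 7.07 mm.
Total length L = 115 mm; A_we = 7.07 × 115 = 813 mm².
F_nw = 0.6 F_EXX = 0.6 × 490 = 294 MPa.
R_n = 294 × 813 × 10⁻³ = 239 kN; R_n/Ω = 239/2.0 = 119.5 kN.

R_n/Ω ≈ 120 kN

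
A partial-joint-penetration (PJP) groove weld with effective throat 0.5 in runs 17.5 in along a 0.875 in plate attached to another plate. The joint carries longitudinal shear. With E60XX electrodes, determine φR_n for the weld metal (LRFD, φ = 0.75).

E60XX → F_EXX = 60 ksi.
Effective throat (given) t_e = 0.5 in.
A_we = 0.5 × 17.5 = 8.75 in².
F_nw = 0.6 F_EXX = 36 ksi.
φR_n = 0.75 × 36 × 8.75 = 236.2 kips.

φR_n ≈ 236 kips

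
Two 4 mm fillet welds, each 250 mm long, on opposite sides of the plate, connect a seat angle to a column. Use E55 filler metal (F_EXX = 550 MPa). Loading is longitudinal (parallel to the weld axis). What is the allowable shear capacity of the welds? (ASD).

Effective throat t_e = 0.707 × 4 = 2.828 mm.
Total length L = 500 mm; A_we = 2.828 × 500 = 1414 mm².
F_nw = 0.6 F_EXX = 0.6 × 550 = 330 MPa.
R_n = 330 × 1414 × 10⁻³ = 466.6 kN; R_n/Ω = 466.6/2.0 = 233.3 kN.

R_n/Ω ≈ 233 kN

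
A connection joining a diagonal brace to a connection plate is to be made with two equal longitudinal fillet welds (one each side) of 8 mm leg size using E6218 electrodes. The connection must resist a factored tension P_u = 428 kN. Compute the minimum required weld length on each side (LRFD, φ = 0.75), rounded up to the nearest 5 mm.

E62XX → F_EXX = 620 MPa.
Throat t_e = 0.707 × 8 = 5.656 mm.
φr_n = 0.75 × 0.6 × 620 × 5.656 × 10⁻³ = 1.578 kN/mm.
L_req = P_u / φr_n = 428 / 1.578 = 271.2 mm total.
Per side: 271.2 / 2 = 135.6 mm.
Round up → use L = 140 mm on each side.

L = 140 mm on each side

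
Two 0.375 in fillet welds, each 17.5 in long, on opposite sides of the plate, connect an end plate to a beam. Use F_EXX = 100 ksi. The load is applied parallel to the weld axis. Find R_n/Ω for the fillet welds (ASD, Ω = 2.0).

Effective throat t_e = 0.707 × 0.375 = 0.2651 in.
Total length L = 35 in; A_we = 0.2651 × 35 = 9.279 in².
F_nw = 0.6 F_EXX = 0.6 × 100 = 60 ksi.
R_n = 60 × 9.279 = 556.8 kip; R_n/Ω = 556.8/2.0 = 278.4 kip.

R_n/Ω ≈ 278 kip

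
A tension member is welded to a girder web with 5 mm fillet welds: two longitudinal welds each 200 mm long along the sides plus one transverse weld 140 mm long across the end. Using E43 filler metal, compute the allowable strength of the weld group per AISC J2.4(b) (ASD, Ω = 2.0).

R_n/Ω ≈ 251 kN

E43XX → F_EXX = 430 MPa.
t_e = 0.707 × 5 = 3.535 mm.
R_nwl = 0.6 × 430 × 3.535 × 400 × 10⁻³ = 364.8 kN (longitudinal, 2 welds).
R_nwt = 0.6 × 430 × 3.535 × 140 × 10⁻³ = 127.7 kN (transverse, base value).
(i) R_nwl + R_nwt = 492.5 kN; (ii) 0.85 R_nwl + 1.5 R_nwt = 501.6 kN.
R_n = max = 501.6 kN [governs: (ii)]; R_n/Ω = 250.8 kN.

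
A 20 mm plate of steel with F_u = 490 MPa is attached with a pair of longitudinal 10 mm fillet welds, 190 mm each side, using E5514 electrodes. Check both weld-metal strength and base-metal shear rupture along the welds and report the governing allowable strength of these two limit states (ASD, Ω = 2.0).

R_n/Ω ≈ 443 kN (weld metal governs)

E55XX → F_EXX = 550 MPa.
t_e = 0.707 × 10 = 7.07 mm; L = 380 mm.
Weld metal: R_n/Ω = (1/2.0) × 0.6 × 550 × 7.07 × 380 × 10⁻³ = 443.3 kN.
Base metal (shear rupture): R_n/Ω = (1/2.0) × 0.6 × 490 × 20 × 380 × 10⁻³ = 1117 kN.
Governing: weld metal.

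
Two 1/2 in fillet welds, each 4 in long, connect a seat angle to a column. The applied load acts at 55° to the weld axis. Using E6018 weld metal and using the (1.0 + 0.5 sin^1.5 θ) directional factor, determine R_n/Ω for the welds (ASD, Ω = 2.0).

R_n/Ω ≈ 69.8 kips

E60XX → F_EXX = 60 ksi.
t_e = 0.707 × 0.5 = 0.3535 in; A_we = 0.3535 × 8 = 2.828 in².
Directional factor: 1.0 + 0.5 sin^1.5(55°) = 1.371.
F_nw = 0.6 × 60 × 1.371 = 49.35 ksi.
R_n/Ω = (49.35 × 2.828) / 2.0 = 69.77 kips.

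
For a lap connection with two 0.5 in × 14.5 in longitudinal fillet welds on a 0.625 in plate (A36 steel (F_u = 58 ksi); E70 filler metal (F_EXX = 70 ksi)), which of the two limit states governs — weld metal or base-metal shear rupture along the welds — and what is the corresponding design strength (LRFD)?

t_e = 0.707 × 0.5 = 0.3535 in; L = 29 in.
Weld metal: φR_n = 0.75 × 0.6 × 70 × 0.3535 × 29 = 322.9 kips.
Base metal (shear rupture): φR_n = 0.75 × 0.6 × 58 × 0.625 × 29 = 473.1 kips.
Governing: weld metal.

φR_n ≈ 323 kips (weld metal governs)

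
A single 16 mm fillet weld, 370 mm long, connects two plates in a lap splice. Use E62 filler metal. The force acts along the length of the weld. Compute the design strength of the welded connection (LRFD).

φR_n ≈ 1170 kN

E62XX → F_EXX = 620 MPa.
Effective throat t_e = 0.707 × 16 = 11.31 mm.
Total length L = 370 mm; A_we = 11.31 × 370 = 4185 mm².
F_nw = 0.6 F_EXX = 0.6 × 620 = 372 MPa.
φR_n = 0.75 × 372 × 4185 × 10⁻³ = 1168 kN.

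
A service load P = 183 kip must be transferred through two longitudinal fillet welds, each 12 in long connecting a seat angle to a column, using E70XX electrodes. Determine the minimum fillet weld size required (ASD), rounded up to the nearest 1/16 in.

w = 9/16 in

E70XX → F_EXX = 70 ksi.
Total weld length L = 24 in.
Required throat t_e = P × Ω / (0.6 F_EXX × L) = 183 × 2.0 / (0.6 × 70 × 24) = 0.3631 in.
Required leg w = t_e / 0.707 = 0.5136 in → use 9/16 in.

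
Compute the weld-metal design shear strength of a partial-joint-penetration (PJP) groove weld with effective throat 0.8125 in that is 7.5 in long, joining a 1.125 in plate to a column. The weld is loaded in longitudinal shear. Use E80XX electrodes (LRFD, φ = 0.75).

φR_n ≈ 219 kips

E80XX → F_EXX = 80 ksi.
Effective throat (given) t_e = 0.8125 in.
A_we = 0.8125 × 7.5 = 6.094 in².
F_nw = 0.6 F_EXX = 48 ksi.
φR_n = 0.75 × 48 × 6.094 = 219.4 kips.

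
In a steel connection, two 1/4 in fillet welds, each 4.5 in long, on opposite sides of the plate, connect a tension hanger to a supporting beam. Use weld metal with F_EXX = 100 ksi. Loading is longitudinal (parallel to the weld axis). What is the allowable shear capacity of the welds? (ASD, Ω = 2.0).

R_n/Ω ≈ 47.7 kip

Effective throat t_e = 0.707 × 0.25 = 0.1767 in.
Total length L = 9 in; A_we = 0.1767 × 9 = 1.591 in².
F_nw = 0.6 F_EXX = 0.6 × 100 = 60 ksi.
R_n = 60 × 1.591 = 95.44 kip; R_n/Ω = 95.44/2.0 = 47.72 kip.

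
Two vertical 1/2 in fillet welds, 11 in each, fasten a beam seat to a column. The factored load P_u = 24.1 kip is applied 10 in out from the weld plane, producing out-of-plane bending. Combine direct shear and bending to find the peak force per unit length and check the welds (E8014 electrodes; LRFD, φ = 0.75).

E80XX → F_EXX = 80 ksi.
L_w = 2 × 11 = 22 in; section modulus (unit throat) S = 2 × L²/6 = 40.33 in².
Direct shear f_v = P/L_w = 24.1/22 = 1.095 kip/in.
Moment M = P × e = 24.1 × 10 = 241 kip·in; bending f_b = M/S = 5.975 kip/in.
f_max = √(f_v² + f_b²) = √(1.095² + 5.975²) = 6.075 kip/in.
φr_n = 0.75 × 0.6 × 80 × (0.707 × 0.5) = 12.73 kip/in → adequate.

f_max ≈ 6.07 kip/in; adequate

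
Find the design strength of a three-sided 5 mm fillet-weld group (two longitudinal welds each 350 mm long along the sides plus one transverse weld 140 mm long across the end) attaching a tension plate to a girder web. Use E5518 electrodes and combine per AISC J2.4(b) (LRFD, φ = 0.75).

E55XX → F_EXX = 550 MPa.
t_e = 0.707 × 5 = 3.535 mm.
R_nwl = 0.6 × 550 × 3.535 × 700 × 10⁻³ = 816.6 kN (longitudinal, 2 welds).
R_nwt = 0.6 × 550 × 3.535 × 140 × 10⁻³ = 163.3 kN (transverse, base value).
(i) R_nwl + R_nwt = 979.9 kN; (ii) 0.85 R_nwl + 1.5 R_nwt = 939.1 kN.
R_n = max = 979.9 kN [governs: (i)]; φR_n = 734.9 kN.

φR_n ≈ 735 kN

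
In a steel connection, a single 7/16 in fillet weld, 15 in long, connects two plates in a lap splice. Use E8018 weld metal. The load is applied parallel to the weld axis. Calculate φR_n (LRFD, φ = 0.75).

E80XX → F_EXX = 80 ksi.
Effective throat t_e = 0.707 × 0.4375 = 0.3093 in.
Total length L = 15 in; A_we = 0.3093 × 15 = 4.64 in².
F_nw = 0.6 F_EXX = 0.6 × 80 = 48 ksi.
φR_n = 0.75 × 48 × 4.64 = 167 kip.

φR_n ≈ 167 kip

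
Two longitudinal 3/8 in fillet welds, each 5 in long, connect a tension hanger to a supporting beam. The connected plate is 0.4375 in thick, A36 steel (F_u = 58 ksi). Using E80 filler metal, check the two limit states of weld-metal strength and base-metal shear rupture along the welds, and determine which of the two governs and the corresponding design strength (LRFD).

φR_n ≈ 95.4 kips (weld metal governs)

E80XX → F_EXX = 80 ksi.
t_e = 0.707 × 0.375 = 0.2651 in; L = 10 in.
Weld metal: φR_n = 0.75 × 0.6 × 80 × 0.2651 × 10 = 95.44 kips.
Base metal (shear rupture): φR_n = 0.75 × 0.6 × 58 × 0.4375 × 10 = 114.2 kips.
Governing: weld metal.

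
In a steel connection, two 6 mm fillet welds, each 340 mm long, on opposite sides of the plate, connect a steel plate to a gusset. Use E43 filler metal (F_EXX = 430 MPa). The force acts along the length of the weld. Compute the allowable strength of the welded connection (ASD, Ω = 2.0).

R_n/Ω ≈ 372 kN

Effective throat t_e = 0.707 × 6 = 4.242 mm.
Total length L = 680 mm; A_we = 4.242 × 680 = 2885 mm².
F_nw = 0.6 F_EXX = 0.6 × 430 = 258 MPa.
R_n = 258 × 2885 × 10⁻³ = 744.2 kN; R_n/Ω = 744.2/2.0 = 372.1 kN.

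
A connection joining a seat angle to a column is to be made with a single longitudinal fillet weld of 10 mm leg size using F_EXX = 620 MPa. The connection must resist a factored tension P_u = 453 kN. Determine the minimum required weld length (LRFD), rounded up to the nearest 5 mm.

Throat t_e = 0.707 × 10 = 7.07 mm.
φr_n = 0.75 × 0.6 × 620 × 7.07 × 10⁻³ = 1.973 kN/mm.
L_req = P_u / φr_n = 453 / 1.973 = 229.7 mm total.
Round up → use L = 230 mm.

L = 230 mm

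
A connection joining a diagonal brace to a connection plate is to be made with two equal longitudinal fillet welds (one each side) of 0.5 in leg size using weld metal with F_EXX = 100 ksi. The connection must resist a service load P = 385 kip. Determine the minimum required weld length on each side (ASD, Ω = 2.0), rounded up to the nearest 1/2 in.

Throat t_e = 0.707 × 0.5 = 0.3535 in.
r_n/Ω = (0.6 × 100 × 0.3535) / 2.0 = 10.6 kip/in.
L_req = P / (r_n/Ω) = 385 / 10.6 = 36.3 in total.
Per side: 36.3 / 2 = 18.15 in.
Round up → use L = 18.5 in on each side.

L = 18.5 in on each side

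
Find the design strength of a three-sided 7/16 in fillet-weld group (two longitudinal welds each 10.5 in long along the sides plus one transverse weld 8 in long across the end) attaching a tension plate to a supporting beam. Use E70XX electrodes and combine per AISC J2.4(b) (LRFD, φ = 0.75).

E70XX → F_EXX = 70 ksi.
t_e = 0.707 × 0.4375 = 0.3093 in.
R_nwl = 0.6 × 70 × 0.3093 × 21 = 272.8 kip (longitudinal, 2 welds).
R_nwt = 0.6 × 70 × 0.3093 × 8 = 103.9 kip (transverse, base value).
(i) R_nwl + R_nwt = 376.7 kip; (ii) 0.85 R_nwl + 1.5 R_nwt = 387.8 kip.
R_n = max = 387.8 kip [governs: (ii)]; φR_n = 290.8 kip.

φR_n ≈ 291 kip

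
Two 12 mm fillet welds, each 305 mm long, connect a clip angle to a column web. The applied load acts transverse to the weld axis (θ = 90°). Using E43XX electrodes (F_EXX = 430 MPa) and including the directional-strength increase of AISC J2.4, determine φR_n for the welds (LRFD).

φR_n ≈ 1500 kN

t_e = 0.707 × 12 = 8.484 mm; A_we = 8.484 × 610 = 5175 mm².
Directional factor: 1.0 + 0.5 sin^1.5(90°) = 1.5.
F_nw = 0.6 × 430 × 1.5 = 387 MPa.
φR_n = 0.75 × 387 × 5175 × 10⁻³ = 1502 kN.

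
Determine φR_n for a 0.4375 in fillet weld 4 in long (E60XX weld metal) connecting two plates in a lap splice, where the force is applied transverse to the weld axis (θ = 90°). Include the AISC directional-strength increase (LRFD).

E60XX → F_EXX = 60 ksi.
t_e = 0.707 × 0.4375 = 0.3093 in; A_we = 0.3093 × 4 = 1.237 in².
Directional factor: 1.0 + 0.5 sin^1.5(90°) = 1.5.
F_nw = 0.6 × 60 × 1.5 = 54 ksi.
φR_n = 0.75 × 54 × 1.237 = 50.11 kips.

φR_n ≈ 50.1 kips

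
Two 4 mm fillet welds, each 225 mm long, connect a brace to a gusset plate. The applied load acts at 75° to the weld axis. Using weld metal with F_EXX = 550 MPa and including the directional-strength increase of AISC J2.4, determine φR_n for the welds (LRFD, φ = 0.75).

t_e = 0.707 × 4 = 2.828 mm; A_we = 2.828 × 450 = 1273 mm².
Directional factor: 1.0 + 0.5 sin^1.5(75°) = 1.475.
F_nw = 0.6 × 550 × 1.475 = 486.6 MPa.
φR_n = 0.75 × 486.6 × 1273 × 10⁻³ = 464.5 kN.

φR_n ≈ 464 kN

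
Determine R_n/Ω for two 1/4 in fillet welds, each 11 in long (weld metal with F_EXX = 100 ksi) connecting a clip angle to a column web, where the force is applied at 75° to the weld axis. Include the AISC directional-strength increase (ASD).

t_e = 0.707 × 0.25 = 0.1767 in; A_we = 0.1767 × 22 = 3.888 in².
Directional factor: 1.0 + 0.5 sin^1.5(75°) = 1.475.
F_nw = 0.6 × 100 × 1.475 = 88.48 ksi.
R_n/Ω = (88.48 × 3.888) / 2.0 = 172 kips.

R_n/Ω ≈ 172 kips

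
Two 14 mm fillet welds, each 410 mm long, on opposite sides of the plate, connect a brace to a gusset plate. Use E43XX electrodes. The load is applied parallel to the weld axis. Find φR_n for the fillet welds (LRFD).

φR_n ≈ 1570 kN

E43XX → F_EXX = 430 MPa.
Effective throat t_e = 0.707 × 14 = 9.898 mm.
Total length L = 820 mm; A_we = 9.898 × 820 = 8116 mm².
F_nw = 0.6 F_EXX = 0.6 × 430 = 258 MPa.
φR_n = 0.75 × 258 × 8116 × 10⁻³ = 1571 kN.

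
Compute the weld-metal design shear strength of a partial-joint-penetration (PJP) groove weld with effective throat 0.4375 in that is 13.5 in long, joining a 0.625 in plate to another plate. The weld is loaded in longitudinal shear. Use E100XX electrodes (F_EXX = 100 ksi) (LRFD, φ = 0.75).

φR_n ≈ 266 kips

Effective throat (given) t_e = 0.4375 in.
A_we = 0.4375 × 13.5 = 5.906 in².
F_nw = 0.6 F_EXX = 60 ksi.
φR_n = 0.75 × 60 × 5.906 = 265.8 kips.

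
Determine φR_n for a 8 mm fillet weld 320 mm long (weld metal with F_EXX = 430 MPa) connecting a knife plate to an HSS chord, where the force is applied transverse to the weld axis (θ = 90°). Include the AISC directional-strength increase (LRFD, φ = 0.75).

t_e = 0.707 × 8 = 5.656 mm; A_we = 5.656 × 320 = 1810 mm².
Directional factor: 1.0 + 0.5 sin^1.5(90°) = 1.5.
F_nw = 0.6 × 430 × 1.5 = 387 MPa.
φR_n = 0.75 × 387 × 1810 × 10⁻³ = 525.3 kN.

φR_n ≈ 525 kN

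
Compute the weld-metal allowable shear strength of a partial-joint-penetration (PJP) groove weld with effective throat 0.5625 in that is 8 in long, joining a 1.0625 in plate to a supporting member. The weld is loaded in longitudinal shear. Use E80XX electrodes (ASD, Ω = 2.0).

E80XX → F_EXX = 80 ksi.
Effective throat (given) t_e = 0.5625 in.
A_we = 0.5625 × 8 = 4.5 in².
F_nw = 0.6 F_EXX = 48 ksi.
R_n/Ω = (48 × 4.5) / 2.0 = 108 kips.

R_n/Ω ≈ 108 kips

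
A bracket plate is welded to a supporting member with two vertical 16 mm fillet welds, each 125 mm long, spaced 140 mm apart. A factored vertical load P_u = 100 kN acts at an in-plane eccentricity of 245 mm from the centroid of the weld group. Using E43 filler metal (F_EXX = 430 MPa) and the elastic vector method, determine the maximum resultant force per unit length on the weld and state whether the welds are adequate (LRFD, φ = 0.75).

f_max ≈ 1800 N/mm; adequate

Total weld length L_w = 250 mm. Treat welds as unit-width lines.
Polar moment about centroid: J = 2[d³/12 + d(b/2)²] = 2[125³/12 + 125×70²] = 1551000 mm³.
Direct shear f_v = P/L_w = 100×10³ / 250 = 400 N/mm (vertical).
Torsion M = P·e = 100×10³ × 245 = 24500000 N·mm.
Critical point at (x, y) = (70, 62.5) from centroid. f_tx = M·y/J = 987.6 N/mm; f_ty = M·x/J = 1106 N/mm.
Resultant f_max = √[f_tx² + (f_v + f_ty)²] = √[987.6² + (400 + 1106)²] = 1801 N/mm.
Capacity per unit length: φr_n = 0.75 × 0.6 × 430 × (0.707 × 16) = 2189 N/mm.
1801 ≤ 2189 → adequate.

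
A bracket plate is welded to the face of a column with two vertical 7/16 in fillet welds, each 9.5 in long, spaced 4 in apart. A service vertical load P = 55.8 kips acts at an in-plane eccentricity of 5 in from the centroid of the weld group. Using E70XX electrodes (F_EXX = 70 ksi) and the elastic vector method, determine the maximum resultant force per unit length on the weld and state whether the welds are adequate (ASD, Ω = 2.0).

f_max ≈ 8.17 kip/in; NOT adequate

Total weld length L_w = 19 in. Treat welds as unit-width lines.
Polar moment about centroid: J = 2[d³/12 + d(b/2)²] = 2[9.5³/12 + 9.5×2²] = 218.9 in³.
Direct shear f_v = P/L_w = 55.8 / 19 = 2.937 kip/in (vertical).
Torsion M = P·e = 55.8 × 5 = 279 kip·in.
Critical point at (x, y) = (2, 4.75) from centroid. f_tx = M·y/J = 6.054 kip/in; f_ty = M·x/J = 2.549 kip/in.
Resultant f_max = √[f_tx² + (f_v + f_ty)²] = √[6.054² + (2.937 + 2.549)²] = 8.17 kip/in.
Capacity per unit length: r_n/Ω = (1/2.0) × 0.6 × 70 × (0.707 × 0.4375) = 6.496 kip/in.
8.17 > 6.496 → NOT adequate.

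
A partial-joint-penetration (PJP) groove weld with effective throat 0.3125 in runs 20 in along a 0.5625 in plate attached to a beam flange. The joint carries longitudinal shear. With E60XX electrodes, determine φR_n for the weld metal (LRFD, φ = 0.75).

E60XX → F_EXX = 60 ksi.
Effective throat (given) t_e = 0.3125 in.
A_we = 0.3125 × 20 = 6.25 in².
F_nw = 0.6 F_EXX = 36 ksi.
φR_n = 0.75 × 36 × 6.25 = 168.8 kip.

φR_n ≈ 169 kip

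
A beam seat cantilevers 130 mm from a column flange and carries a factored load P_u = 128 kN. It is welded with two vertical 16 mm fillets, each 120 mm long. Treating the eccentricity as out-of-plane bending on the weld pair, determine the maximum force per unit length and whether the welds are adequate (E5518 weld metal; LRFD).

E55XX → F_EXX = 550 MPa.
L_w = 2 × 120 = 240 mm; section modulus (unit throat) S = 2 × L²/6 = 4800 mm².
Direct shear f_v = P/L_w = 128×10³/240 = 533.3 N/mm.
Moment M = P × e = 128×10³ × 130 = 16640000 N·mm; bending f_b = M/S = 3467 N/mm.
f_max = √(f_v² + f_b²) = √(533.3² + 3467²) = 3507 N/mm.
φr_n = 0.75 × 0.6 × 550 × (0.707 × 16) = 2800 N/mm → NOT adequate.

f_max ≈ 3510 N/mm; NOT adequate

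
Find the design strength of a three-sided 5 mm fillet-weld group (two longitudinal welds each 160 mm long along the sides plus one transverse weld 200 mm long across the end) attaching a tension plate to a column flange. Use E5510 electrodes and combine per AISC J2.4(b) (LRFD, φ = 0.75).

φR_n ≈ 500 kN

E55XX → F_EXX = 550 MPa.
t_e = 0.707 × 5 = 3.535 mm.
R_nwl = 0.6 × 550 × 3.535 × 320 × 10⁻³ = 373.3 kN (longitudinal, 2 welds).
R_nwt = 0.6 × 550 × 3.535 × 200 × 10⁻³ = 233.3 kN (transverse, base value).
(i) R_nwl + R_nwt = 606.6 kN; (ii) 0.85 R_nwl + 1.5 R_nwt = 667.3 kN.
R_n = max = 667.3 kN [governs: (ii)]; φR_n = 500.4 kN.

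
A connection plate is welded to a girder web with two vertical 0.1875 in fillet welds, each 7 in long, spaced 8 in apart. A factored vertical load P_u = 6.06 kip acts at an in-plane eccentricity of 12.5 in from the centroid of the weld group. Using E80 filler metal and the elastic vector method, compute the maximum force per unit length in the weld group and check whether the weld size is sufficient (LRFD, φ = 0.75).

E80XX → F_EXX = 80 ksi.
Total weld length L_w = 14 in. Treat welds as unit-width lines.
Polar moment about centroid: J = 2[d³/12 + d(b/2)²] = 2[7³/12 + 7×4²] = 281.2 in³.
Direct shear f_v = P/L_w = 6.06 / 14 = 0.4329 kip/in (vertical).
Torsion M = P·e = 6.06 × 12.5 = 75.75 kip·in.
Critical point at (x, y) = (4, 3.5) from centroid. f_tx = M·y/J = 0.9429 kip/in; f_ty = M·x/J = 1.078 kip/in.
Resultant f_max = √[f_tx² + (f_v + f_ty)²] = √[0.9429² + (0.4329 + 1.078)²] = 1.781 kip/in.
Capacity per unit length: φr_n = 0.75 × 0.6 × 80 × (0.707 × 0.1875) = 4.772 kip/in.
1.781 ≤ 4.772 → adequate.

f_max ≈ 1.78 kip/in; adequate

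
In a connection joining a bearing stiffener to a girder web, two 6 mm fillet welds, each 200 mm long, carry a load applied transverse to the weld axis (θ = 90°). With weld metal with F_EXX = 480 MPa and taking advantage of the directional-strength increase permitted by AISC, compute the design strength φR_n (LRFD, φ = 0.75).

t_e = 0.707 × 6 = 4.242 mm; A_we = 4.242 × 400 = 1697 mm².
Directional factor: 1.0 + 0.5 sin^1.5(90°) = 1.5.
F_nw = 0.6 × 480 × 1.5 = 432 MPa.
φR_n = 0.75 × 432 × 1697 × 10⁻³ = 549.8 kN.

φR_n ≈ 550 kN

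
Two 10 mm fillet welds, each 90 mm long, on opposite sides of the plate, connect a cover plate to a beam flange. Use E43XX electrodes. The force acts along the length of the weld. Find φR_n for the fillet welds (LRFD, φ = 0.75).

E43XX → F_EXX = 430 MPa.
Effective throat t_e = 0.707 × 10 = 7.07 mm.
Total length L = 180 mm; A_we = 7.07 × 180 = 1273 mm².
F_nw = 0.6 F_EXX = 0.6 × 430 = 258 MPa.
φR_n = 0.75 × 258 × 1273 × 10⁻³ = 246.2 kN.

φR_n ≈ 246 kN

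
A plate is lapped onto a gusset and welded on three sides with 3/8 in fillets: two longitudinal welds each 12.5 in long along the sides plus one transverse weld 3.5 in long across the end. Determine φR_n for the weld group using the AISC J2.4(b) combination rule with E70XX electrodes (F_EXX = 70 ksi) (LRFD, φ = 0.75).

φR_n ≈ 238 kip

t_e = 0.707 × 0.375 = 0.2651 in.
R_nwl = 0.6 × 70 × 0.2651 × 25 = 278.4 kip (longitudinal, 2 welds).
R_nwt = 0.6 × 70 × 0.2651 × 3.5 = 38.97 kip (transverse, base value).
(i) R_nwl + R_nwt = 317.4 kip; (ii) 0.85 R_nwl + 1.5 R_nwt = 295.1 kip.
R_n = max = 317.4 kip [governs: (i)]; φR_n = 238 kip.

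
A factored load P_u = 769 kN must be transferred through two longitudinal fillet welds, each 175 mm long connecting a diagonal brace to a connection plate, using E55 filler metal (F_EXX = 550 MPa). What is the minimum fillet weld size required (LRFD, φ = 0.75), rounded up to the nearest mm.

w = 13 mm

Total weld length L = 350 mm.
Required throat t_e = P_u / (φ × 0.6 F_EXX × L) = 769 / (0.75 × 0.6 × 550 × 350 × 10⁻³) = 8.877 mm.
Required leg w = t_e / 0.707 = 12.56 mm → use 13 mm.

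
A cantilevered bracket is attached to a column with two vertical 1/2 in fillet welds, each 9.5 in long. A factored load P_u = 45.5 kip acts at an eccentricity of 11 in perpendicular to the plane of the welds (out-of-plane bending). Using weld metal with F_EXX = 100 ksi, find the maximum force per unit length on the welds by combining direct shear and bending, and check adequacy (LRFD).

L_w = 2 × 9.5 = 19 in; section modulus (unit throat) S = 2 × L²/6 = 30.08 in².
Direct shear f_v = P/L_w = 45.5/19 = 2.395 kip/in.
Moment M = P × e = 45.5 × 11 = 500.5 kip·in; bending f_b = M/S = 16.64 kip/in.
f_max = √(f_v² + f_b²) = √(2.395² + 16.64²) = 16.81 kip/in.
φr_n = 0.75 × 0.6 × 100 × (0.707 × 0.5) = 15.91 kip/in → NOT adequate.

f_max ≈ 16.8 kip/in; NOT adequate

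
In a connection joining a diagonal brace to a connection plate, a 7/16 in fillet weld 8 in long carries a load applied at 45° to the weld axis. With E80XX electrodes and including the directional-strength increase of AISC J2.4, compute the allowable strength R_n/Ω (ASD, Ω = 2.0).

E80XX → F_EXX = 80 ksi.
t_e = 0.707 × 0.4375 = 0.3093 in; A_we = 0.3093 × 8 = 2.474 in².
Directional factor: 1.0 + 0.5 sin^1.5(45°) = 1.297.
F_nw = 0.6 × 80 × 1.297 = 62.27 ksi.
R_n/Ω = (62.27 × 2.474) / 2.0 = 77.04 kips.

R_n/Ω ≈ 77 kips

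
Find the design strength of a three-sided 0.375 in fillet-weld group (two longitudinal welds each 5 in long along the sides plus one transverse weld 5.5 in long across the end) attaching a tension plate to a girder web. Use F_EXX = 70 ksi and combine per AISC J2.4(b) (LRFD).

t_e = 0.707 × 0.375 = 0.2651 in.
R_nwl = 0.6 × 70 × 0.2651 × 10 = 111.4 kip (longitudinal, 2 welds).
R_nwt = 0.6 × 70 × 0.2651 × 5.5 = 61.24 kip (transverse, base value).
(i) R_nwl + R_nwt = 172.6 kip; (ii) 0.85 R_nwl + 1.5 R_nwt = 186.5 kip.
R_n = max = 186.5 kip [governs: (ii)]; φR_n = 139.9 kip.

φR_n ≈ 140 kip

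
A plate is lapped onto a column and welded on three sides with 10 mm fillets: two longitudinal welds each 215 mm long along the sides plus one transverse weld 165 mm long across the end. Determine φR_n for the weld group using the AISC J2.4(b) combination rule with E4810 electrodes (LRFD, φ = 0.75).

φR_n ≈ 936 kN

E48XX → F_EXX = 480 MPa.
t_e = 0.707 × 10 = 7.07 mm.
R_nwl = 0.6 × 480 × 7.07 × 430 × 10⁻³ = 875.5 kN (longitudinal, 2 welds).
R_nwt = 0.6 × 480 × 7.07 × 165 × 10⁻³ = 336 kN (transverse, base value).
(i) R_nwl + R_nwt = 1212 kN; (ii) 0.85 R_nwl + 1.5 R_nwt = 1248 kN.
R_n = max = 1248 kN [governs: (ii)]; φR_n = 936.1 kN.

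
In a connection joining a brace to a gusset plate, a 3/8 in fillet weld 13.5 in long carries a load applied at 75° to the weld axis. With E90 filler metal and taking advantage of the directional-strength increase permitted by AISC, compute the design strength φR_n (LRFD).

φR_n ≈ 214 kip

E90XX → F_EXX = 90 ksi.
t_e = 0.707 × 0.375 = 0.2651 in; A_we = 0.2651 × 13.5 = 3.579 in².
Directional factor: 1.0 + 0.5 sin^1.5(75°) = 1.475.
F_nw = 0.6 × 90 × 1.475 = 79.63 ksi.
φR_n = 0.75 × 79.63 × 3.579 = 213.8 kip.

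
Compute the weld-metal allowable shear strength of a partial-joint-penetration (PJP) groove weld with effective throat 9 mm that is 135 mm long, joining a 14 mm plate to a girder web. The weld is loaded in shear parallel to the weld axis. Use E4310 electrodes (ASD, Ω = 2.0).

R_n/Ω ≈ 157 kN

E43XX → F_EXX = 430 MPa.
Effective throat (given) t_e = 9 mm.
A_we = 9 × 135 = 1215 mm².
F_nw = 0.6 F_EXX = 258 MPa.
R_n/Ω = (258 × 1215) / 2.0 × 10⁻³ = 156.7 kN.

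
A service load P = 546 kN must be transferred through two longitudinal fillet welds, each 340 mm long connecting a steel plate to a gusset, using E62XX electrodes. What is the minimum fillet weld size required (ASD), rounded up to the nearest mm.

E62XX → F_EXX = 620 MPa.
Total weld length L = 680 mm.
Required throat t_e = P × Ω / (0.6 F_EXX × L) = 546 × 2.0 / (0.6 × 620 × 680 × 10⁻³) = 4.317 mm.
Required leg w = t_e / 0.707 = 6.106 mm → use 7 mm.

w = 7 mm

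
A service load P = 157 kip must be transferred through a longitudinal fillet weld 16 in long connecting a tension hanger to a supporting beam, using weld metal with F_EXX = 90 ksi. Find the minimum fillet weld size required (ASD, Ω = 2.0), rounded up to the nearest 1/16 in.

w = 9/16 in

Total weld length L = 16 in.
Required throat t_e = P × Ω / (0.6 F_EXX × L) = 157 × 2.0 / (0.6 × 90 × 16) = 0.3634 in.
Required leg w = t_e / 0.707 = 0.514 in → use 9/16 in.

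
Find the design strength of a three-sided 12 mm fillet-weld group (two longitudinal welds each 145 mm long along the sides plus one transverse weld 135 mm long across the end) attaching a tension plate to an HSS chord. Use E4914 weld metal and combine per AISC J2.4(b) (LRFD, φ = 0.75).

E49XX → F_EXX = 490 MPa.
t_e = 0.707 × 12 = 8.484 mm.
R_nwl = 0.6 × 490 × 8.484 × 290 × 10⁻³ = 723.3 kN (longitudinal, 2 welds).
R_nwt = 0.6 × 490 × 8.484 × 135 × 10⁻³ = 336.7 kN (transverse, base value).
(i) R_nwl + R_nwt = 1060 kN; (ii) 0.85 R_nwl + 1.5 R_nwt = 1120 kN.
R_n = max = 1120 kN [governs: (ii)]; φR_n = 840 kN.

φR_n ≈ 840 kN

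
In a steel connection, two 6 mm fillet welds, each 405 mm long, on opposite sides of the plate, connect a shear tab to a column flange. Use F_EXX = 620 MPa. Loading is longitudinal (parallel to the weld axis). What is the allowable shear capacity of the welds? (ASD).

Effective throat t_e = 0.707 × 6 = 4.242 mm.
Total length L = 810 mm; A_we = 4.242 × 810 = 3436 mm².
F_nw = 0.6 F_EXX = 0.6 × 620 = 372 MPa.
R_n = 372 × 3436 × 10⁻³ = 1278 kN; R_n/Ω = 1278/2.0 = 639.1 kN.

R_n/Ω ≈ 639 kN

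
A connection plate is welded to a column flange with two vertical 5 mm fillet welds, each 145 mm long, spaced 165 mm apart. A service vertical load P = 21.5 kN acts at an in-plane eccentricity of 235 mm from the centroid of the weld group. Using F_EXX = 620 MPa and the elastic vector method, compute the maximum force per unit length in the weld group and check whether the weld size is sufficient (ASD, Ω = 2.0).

f_max ≈ 284 N/mm; adequate

Total weld length L_w = 290 mm. Treat welds as unit-width lines.
Polar moment about centroid: J = 2[d³/12 + d(b/2)²] = 2[145³/12 + 145×82.5²] = 2482000 mm³.
Direct shear f_v = P/L_w = 21.5×10³ / 290 = 74.14 N/mm (vertical).
Torsion M = P·e = 21.5×10³ × 235 = 5052500 N·mm.
Critical point at (x, y) = (82.5, 72.5) from centroid. f_tx = M·y/J = 147.6 N/mm; f_ty = M·x/J = 167.9 N/mm.
Resultant f_max = √[f_tx² + (f_v + f_ty)²] = √[147.6² + (74.14 + 167.9)²] = 283.5 N/mm.
Capacity per unit length: r_n/Ω = (1/2.0) × 0.6 × 620 × (0.707 × 5) = 657.5 N/mm.
283.5 ≤ 657.5 → adequate.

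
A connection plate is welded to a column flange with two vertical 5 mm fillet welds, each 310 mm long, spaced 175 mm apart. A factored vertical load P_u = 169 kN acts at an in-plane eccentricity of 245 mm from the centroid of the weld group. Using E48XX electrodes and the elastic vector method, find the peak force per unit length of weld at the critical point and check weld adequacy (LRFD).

E48XX → F_EXX = 480 MPa.
Total weld length L_w = 620 mm. Treat welds as unit-width lines.
Polar moment about centroid: J = 2[d³/12 + d(b/2)²] = 2[310³/12 + 310×87.5²] = 9712000 mm³.
Direct shear f_v = P/L_w = 169×10³ / 620 = 272.6 N/mm (vertical).
Torsion M = P·e = 169×10³ × 245 = 41405000 N·mm.
Critical point at (x, y) = (87.5, 155) from centroid. f_tx = M·y/J = 660.8 N/mm; f_ty = M·x/J = 373 N/mm.
Resultant f_max = √[f_tx² + (f_v + f_ty)²] = √[660.8² + (272.6 + 373)²] = 923.8 N/mm.
Capacity per unit length: φr_n = 0.75 × 0.6 × 480 × (0.707 × 5) = 763.6 N/mm.
923.8 > 763.6 → NOT adequate.

f_max ≈ 924 N/mm; NOT adequate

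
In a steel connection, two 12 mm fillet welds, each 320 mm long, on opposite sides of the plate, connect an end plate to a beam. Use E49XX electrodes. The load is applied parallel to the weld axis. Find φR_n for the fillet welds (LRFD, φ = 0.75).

φR_n ≈ 1200 kN

E49XX → F_EXX = 490 MPa.
Effective throat t_e = 0.707 × 12 = 8.484 mm.
Total length L = 640 mm; A_we = 8.484 × 640 = 5430 mm².
F_nw = 0.6 F_EXX = 0.6 × 490 = 294 MPa.
φR_n = 0.75 × 294 × 5430 × 10⁻³ = 1197 kN.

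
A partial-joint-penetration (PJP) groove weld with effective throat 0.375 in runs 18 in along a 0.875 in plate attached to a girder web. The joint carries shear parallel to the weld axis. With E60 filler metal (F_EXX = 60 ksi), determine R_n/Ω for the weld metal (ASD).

Effective throat (given) t_e = 0.375 in.
A_we = 0.375 × 18 = 6.75 in².
F_nw = 0.6 F_EXX = 36 ksi.
R_n/Ω = (36 × 6.75) / 2.0 = 121.5 kips.

R_n/Ω ≈ 122 kips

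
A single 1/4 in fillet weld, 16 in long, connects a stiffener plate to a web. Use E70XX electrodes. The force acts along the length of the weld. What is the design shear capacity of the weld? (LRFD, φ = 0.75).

E70XX → F_EXX = 70 ksi.
Effective throat t_e = 0.707 × 0.25 = 0.1767 in.
Total length L = 16 in; A_we = 0.1767 × 16 = 2.828 in².
F_nw = 0.6 F_EXX = 0.6 × 70 = 42 ksi.
φR_n = 0.75 × 42 × 2.828 = 89.08 kips.

φR_n ≈ 89.1 kips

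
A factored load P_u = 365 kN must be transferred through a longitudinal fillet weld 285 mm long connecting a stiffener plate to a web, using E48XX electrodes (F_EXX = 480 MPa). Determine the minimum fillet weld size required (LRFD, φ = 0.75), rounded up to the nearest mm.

Total weld length L = 285 mm.
Required throat t_e = P_u / (φ × 0.6 F_EXX × L) = 365 / (0.75 × 0.6 × 480 × 285 × 10⁻³) = 5.929 mm.
Required leg w = t_e / 0.707 = 8.386 mm → use 9 mm.

w = 9 mm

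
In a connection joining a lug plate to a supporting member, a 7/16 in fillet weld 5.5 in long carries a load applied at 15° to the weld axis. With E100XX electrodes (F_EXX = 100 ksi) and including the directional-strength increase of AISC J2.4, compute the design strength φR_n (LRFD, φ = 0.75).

φR_n ≈ 81.6 kips

t_e = 0.707 × 0.4375 = 0.3093 in; A_we = 0.3093 × 5.5 = 1.701 in².
Directional factor: 1.0 + 0.5 sin^1.5(15°) = 1.066.
F_nw = 0.6 × 100 × 1.066 = 63.95 ksi.
φR_n = 0.75 × 63.95 × 1.701 = 81.59 kips.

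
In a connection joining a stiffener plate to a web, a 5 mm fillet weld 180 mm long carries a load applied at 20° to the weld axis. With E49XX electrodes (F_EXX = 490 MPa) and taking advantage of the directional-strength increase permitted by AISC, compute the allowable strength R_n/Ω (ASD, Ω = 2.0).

t_e = 0.707 × 5 = 3.535 mm; A_we = 3.535 × 180 = 636.3 mm².
Directional factor: 1.0 + 0.5 sin^1.5(20°) = 1.1.
F_nw = 0.6 × 490 × 1.1 = 323.4 MPa.
R_n/Ω = (323.4 × 636.3) / 2.0 × 10⁻³ = 102.9 kN.

R_n/Ω ≈ 103 kN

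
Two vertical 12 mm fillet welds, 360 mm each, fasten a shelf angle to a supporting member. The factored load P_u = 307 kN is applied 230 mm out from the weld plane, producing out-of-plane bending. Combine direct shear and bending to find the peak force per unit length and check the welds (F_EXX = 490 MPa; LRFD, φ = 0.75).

L_w = 2 × 360 = 720 mm; section modulus (unit throat) S = 2 × L²/6 = 43200 mm².
Direct shear f_v = P/L_w = 307×10³/720 = 426.4 N/mm.
Moment M = P × e = 307×10³ × 230 = 70610000 N·mm; bending f_b = M/S = 1634 N/mm.
f_max = √(f_v² + f_b²) = √(426.4² + 1634²) = 1689 N/mm.
φr_n = 0.75 × 0.6 × 490 × (0.707 × 12) = 1871 N/mm → adequate.

f_max ≈ 1690 N/mm; adequate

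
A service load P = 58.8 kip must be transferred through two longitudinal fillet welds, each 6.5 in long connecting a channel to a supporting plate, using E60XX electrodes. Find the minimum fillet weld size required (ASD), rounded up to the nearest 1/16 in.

w = 3/8 in

E60XX → F_EXX = 60 ksi.
Total weld length L = 13 in.
Required throat t_e = P × Ω / (0.6 F_EXX × L) = 58.8 × 2.0 / (0.6 × 60 × 13) = 0.2513 in.
Required leg w = t_e / 0.707 = 0.3554 in → use 3/8 in.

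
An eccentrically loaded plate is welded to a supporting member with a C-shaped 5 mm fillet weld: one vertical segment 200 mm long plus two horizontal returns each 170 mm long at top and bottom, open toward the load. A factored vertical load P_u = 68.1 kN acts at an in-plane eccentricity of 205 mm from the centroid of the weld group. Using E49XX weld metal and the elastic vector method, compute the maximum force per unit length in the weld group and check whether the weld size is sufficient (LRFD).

E49XX → F_EXX = 490 MPa.
Total weld length L_w = 540 mm. Treat welds as unit-width lines.
Centroid: x̄ = 2×170×85 / 540 = 53.52 mm from the vertical weld.
Polar moment about centroid: J = I_x + I_y = [200³/12 + 2×170×100²] + [200×53.52² + 2(170³/12 + 170×31.48²)] = 5795000 mm³.
Direct shear f_v = P/L_w = 68.1×10³ / 540 = 126.1 N/mm (vertical).
Torsion M = P·e = 68.1×10³ × 205 = 13960000 N·mm.
Critical point at (x, y) = (116.5, 100) from centroid. f_tx = M·y/J = 240.9 N/mm; f_ty = M·x/J = 280.6 N/mm.
Resultant f_max = √[f_tx² + (f_v + f_ty)²] = √[240.9² + (126.1 + 280.6)²] = 472.7 N/mm.
Capacity per unit length: φr_n = 0.75 × 0.6 × 490 × (0.707 × 5) = 779.5 N/mm.
472.7 ≤ 779.5 → adequate.

f_max ≈ 473 N/mm; adequate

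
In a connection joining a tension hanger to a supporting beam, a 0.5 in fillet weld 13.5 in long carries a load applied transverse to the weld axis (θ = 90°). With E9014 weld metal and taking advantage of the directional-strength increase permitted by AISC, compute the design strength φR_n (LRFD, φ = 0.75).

φR_n ≈ 290 kip

E90XX → F_EXX = 90 ksi.
t_e = 0.707 × 0.5 = 0.3535 in; A_we = 0.3535 × 13.5 = 4.772 in².
Directional factor: 1.0 + 0.5 sin^1.5(90°) = 1.5.
F_nw = 0.6 × 90 × 1.5 = 81 ksi.
φR_n = 0.75 × 81 × 4.772 = 289.9 kip.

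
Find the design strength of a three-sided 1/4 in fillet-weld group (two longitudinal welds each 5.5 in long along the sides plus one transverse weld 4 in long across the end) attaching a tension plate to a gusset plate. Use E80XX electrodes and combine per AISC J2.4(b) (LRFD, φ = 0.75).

E80XX → F_EXX = 80 ksi.
t_e = 0.707 × 0.25 = 0.1767 in.
R_nwl = 0.6 × 80 × 0.1767 × 11 = 93.32 kips (longitudinal, 2 welds).
R_nwt = 0.6 × 80 × 0.1767 × 4 = 33.94 kips (transverse, base value).
(i) R_nwl + R_nwt = 127.3 kips; (ii) 0.85 R_nwl + 1.5 R_nwt = 130.2 kips.
R_n = max = 130.2 kips [governs: (ii)]; φR_n = 97.67 kips.

φR_n ≈ 97.7 kips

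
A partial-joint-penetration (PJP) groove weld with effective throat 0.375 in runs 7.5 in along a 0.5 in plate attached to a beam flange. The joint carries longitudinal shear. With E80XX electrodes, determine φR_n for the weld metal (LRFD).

E80XX → F_EXX = 80 ksi.
Effective throat (given) t_e = 0.375 in.
A_we = 0.375 × 7.5 = 2.812 in².
F_nw = 0.6 F_EXX = 48 ksi.
φR_n = 0.75 × 48 × 2.812 = 101.2 kip.

φR_n ≈ 101 kip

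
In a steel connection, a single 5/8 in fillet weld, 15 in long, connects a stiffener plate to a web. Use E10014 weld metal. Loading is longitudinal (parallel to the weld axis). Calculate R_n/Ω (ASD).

E100XX → F_EXX = 100 ksi.
Effective throat t_e = 0.707 × 0.625 = 0.4419 in.
Total length L = 15 in; A_we = 0.4419 × 15 = 6.628 in².
F_nw = 0.6 F_EXX = 0.6 × 100 = 60 ksi.
R_n = 60 × 6.628 = 397.7 kip; R_n/Ω = 397.7/2.0 = 198.8 kip.

R_n/Ω ≈ 199 kip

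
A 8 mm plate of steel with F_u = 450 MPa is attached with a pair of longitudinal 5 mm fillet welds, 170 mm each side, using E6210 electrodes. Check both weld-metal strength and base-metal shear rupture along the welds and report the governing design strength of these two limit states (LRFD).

E62XX → F_EXX = 620 MPa.
t_e = 0.707 × 5 = 3.535 mm; L = 340 mm.
Weld metal: φR_n = 0.75 × 0.6 × 620 × 3.535 × 340 × 10⁻³ = 335.3 kN.
Base metal (shear rupture): φR_n = 0.75 × 0.6 × 450 × 8 × 340 × 10⁻³ = 550.8 kN.
Governing: weld metal.

φR_n ≈ 335 kN (weld metal governs)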